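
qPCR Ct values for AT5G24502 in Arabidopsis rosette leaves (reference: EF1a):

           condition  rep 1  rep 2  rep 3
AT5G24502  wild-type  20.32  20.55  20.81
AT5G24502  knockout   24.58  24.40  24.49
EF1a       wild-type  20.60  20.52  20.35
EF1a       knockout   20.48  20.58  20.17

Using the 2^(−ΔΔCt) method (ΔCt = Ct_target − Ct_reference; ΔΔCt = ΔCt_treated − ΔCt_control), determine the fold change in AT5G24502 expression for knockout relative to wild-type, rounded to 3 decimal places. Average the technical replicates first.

0.062

Mean Ct: AT5G24502 wild-type 20.560; AT5G24502 knockout 24.490; EF1a wild-type 20.490; EF1a knockout 20.410
ΔCt(wild-type) = 20.560 − 20.490 = 0.070
ΔCt(knockout) = 24.490 − 20.410 = 4.080
ΔΔCt = 4.080 − 0.070 = 4.010
Fold change = 2^(−4.010) = 0.0621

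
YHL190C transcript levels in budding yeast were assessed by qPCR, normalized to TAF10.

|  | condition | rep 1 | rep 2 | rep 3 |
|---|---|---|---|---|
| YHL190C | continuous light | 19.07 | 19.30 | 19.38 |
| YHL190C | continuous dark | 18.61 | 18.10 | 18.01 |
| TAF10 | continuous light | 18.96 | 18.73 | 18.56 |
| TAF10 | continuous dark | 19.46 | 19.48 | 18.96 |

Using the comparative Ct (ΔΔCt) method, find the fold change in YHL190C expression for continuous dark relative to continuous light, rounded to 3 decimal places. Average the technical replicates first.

2.949

Mean Ct: YHL190C continuous light 19.250; YHL190C continuous dark 18.240; TAF10 continuous light 18.750; TAF10 continuous dark 19.300
ΔCt(continuous light) = 19.250 − 18.750 = 0.500
ΔCt(continuous dark) = 18.240 − 19.300 = -1.060
ΔΔCt = -1.060 − 0.500 = -1.560
Fold change = 2^(−(-1.560)) = 2^1.560 = 2.9485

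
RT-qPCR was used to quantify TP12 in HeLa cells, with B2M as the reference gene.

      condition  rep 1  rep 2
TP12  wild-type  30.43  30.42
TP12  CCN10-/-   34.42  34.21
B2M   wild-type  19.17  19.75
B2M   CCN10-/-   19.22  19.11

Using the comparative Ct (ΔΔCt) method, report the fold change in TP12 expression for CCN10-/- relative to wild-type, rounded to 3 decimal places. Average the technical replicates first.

Mean Ct: TP12 wild-type 30.425; TP12 CCN10-/- 34.315; B2M wild-type 19.460; B2M CCN10-/- 19.165
ΔCt(wild-type) = 30.425 − 19.460 = 10.965
ΔCt(CCN10-/-) = 34.315 − 19.165 = 15.150
ΔΔCt = 15.150 − 10.965 = 4.185
Fold change = 2^(−4.185) = 0.0550

0.055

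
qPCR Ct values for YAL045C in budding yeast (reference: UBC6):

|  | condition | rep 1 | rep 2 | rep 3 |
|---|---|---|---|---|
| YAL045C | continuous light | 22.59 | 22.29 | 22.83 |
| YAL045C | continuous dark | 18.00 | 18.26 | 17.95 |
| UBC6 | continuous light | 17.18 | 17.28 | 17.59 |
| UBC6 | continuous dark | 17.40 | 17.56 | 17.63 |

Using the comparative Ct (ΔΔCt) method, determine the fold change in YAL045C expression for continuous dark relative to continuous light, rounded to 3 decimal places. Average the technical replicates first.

Mean Ct: YAL045C continuous light 22.570; YAL045C continuous dark 18.070; UBC6 continuous light 17.350; UBC6 continuous dark 17.530
ΔCt(continuous light) = 22.570 − 17.350 = 5.220
ΔCt(continuous dark) = 18.070 − 17.530 = 0.540
ΔΔCt = 0.540 − 5.220 = -4.680
Fold change = 2^(−(-4.680)) = 2^4.680 = 25.6342

25.634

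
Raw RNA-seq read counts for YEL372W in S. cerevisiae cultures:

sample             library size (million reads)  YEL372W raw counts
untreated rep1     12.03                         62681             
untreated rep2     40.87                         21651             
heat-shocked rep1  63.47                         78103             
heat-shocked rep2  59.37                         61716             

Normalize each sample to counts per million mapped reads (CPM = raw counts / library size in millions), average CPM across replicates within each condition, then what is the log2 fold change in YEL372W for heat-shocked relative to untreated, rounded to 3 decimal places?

-1.338

CPM(untreated rep1) = 62681 / 12.03 = 5210.3907
CPM(untreated rep2) = 21651 / 40.87 = 529.7529
CPM(heat-shocked rep1) = 78103 / 63.47 = 1230.5499
CPM(heat-shocked rep2) = 61716 / 59.37 = 1039.5149
mean CPM(untreated) = 2870.0718; mean CPM(heat-shocked) = 1135.0324
Fold change = 1135.0324 / 2870.0718 = 0.39547
log2(0.39547) = -1.3384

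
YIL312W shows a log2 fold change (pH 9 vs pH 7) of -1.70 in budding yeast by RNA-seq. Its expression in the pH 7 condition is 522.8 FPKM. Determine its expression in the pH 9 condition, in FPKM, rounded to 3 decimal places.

160.911

Fold change = 2^(-1.70) = 0.3078
pH 9 expression = 522.8 × 0.3078 = 160.911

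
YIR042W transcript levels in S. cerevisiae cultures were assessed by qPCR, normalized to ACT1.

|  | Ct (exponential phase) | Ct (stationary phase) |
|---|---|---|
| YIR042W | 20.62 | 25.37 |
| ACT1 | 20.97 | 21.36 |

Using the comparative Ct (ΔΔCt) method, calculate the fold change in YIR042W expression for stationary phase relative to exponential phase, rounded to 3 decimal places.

ΔCt(exponential phase) = 20.620 − 20.970 = -0.350
ΔCt(stationary phase) = 25.370 − 21.360 = 4.010
ΔΔCt = 4.010 − (-0.350) = 4.360
Fold change = 2^(−4.360) = 0.0487

0.049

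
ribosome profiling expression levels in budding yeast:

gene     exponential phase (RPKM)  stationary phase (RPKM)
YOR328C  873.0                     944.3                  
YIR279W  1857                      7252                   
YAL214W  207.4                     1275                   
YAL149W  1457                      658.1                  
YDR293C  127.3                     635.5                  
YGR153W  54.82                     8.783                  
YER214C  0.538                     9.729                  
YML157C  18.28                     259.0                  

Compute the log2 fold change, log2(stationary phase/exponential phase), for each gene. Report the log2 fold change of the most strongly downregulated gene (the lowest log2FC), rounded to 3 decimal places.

-2.642

log2(944.3/873.0) = 0.113  (YOR328C)
log2(7252/1857) = 1.965  (YIR279W)
log2(1275/207.4) = 2.620  (YAL214W)
log2(658.1/1457) = -1.147  (YAL149W)
log2(635.5/127.3) = 2.320  (YDR293C)
log2(8.783/54.82) = -2.642  (YGR153W)
log2(9.729/0.538) = 4.177  (YER214C)
log2(259.0/18.28) = 3.825  (YML157C)
YGR153W is most strongly downregulated.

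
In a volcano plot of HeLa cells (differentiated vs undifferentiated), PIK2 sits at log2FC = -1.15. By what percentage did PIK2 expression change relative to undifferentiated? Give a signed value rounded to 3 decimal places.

Fold change = 2^(-1.15) = 0.4506
Percent change = (FC − 1) × 100% = (0.4506 − 1) × 100 = -54.937%

-54.937%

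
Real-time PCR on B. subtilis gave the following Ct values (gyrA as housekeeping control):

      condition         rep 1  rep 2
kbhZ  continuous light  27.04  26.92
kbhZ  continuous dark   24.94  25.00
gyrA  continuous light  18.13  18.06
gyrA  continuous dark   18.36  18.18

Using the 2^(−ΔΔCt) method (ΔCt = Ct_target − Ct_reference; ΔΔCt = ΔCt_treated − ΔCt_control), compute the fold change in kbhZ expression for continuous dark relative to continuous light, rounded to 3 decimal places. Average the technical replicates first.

4.547

Mean Ct: kbhZ continuous light 26.980; kbhZ continuous dark 24.970; gyrA continuous light 18.095; gyrA continuous dark 18.270
ΔCt(continuous light) = 26.980 − 18.095 = 8.885
ΔCt(continuous dark) = 24.970 − 18.270 = 6.700
ΔΔCt = 6.700 − 8.885 = -2.185
Fold change = 2^(−(-2.185)) = 2^2.185 = 4.5473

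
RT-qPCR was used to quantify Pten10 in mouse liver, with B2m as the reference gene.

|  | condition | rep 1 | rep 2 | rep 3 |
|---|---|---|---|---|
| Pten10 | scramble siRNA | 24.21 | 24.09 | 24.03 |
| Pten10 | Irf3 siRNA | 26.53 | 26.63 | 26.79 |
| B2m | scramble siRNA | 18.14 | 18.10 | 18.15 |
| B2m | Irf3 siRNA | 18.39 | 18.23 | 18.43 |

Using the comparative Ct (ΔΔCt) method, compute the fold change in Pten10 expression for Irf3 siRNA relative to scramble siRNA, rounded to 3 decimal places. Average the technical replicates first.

0.200

Mean Ct: Pten10 scramble siRNA 24.110; Pten10 Irf3 siRNA 26.650; B2m scramble siRNA 18.130; B2m Irf3 siRNA 18.350
ΔCt(scramble siRNA) = 24.110 − 18.130 = 5.980
ΔCt(Irf3 siRNA) = 26.650 − 18.350 = 8.300
ΔΔCt = 8.300 − 5.980 = 2.320
Fold change = 2^(−2.320) = 0.2003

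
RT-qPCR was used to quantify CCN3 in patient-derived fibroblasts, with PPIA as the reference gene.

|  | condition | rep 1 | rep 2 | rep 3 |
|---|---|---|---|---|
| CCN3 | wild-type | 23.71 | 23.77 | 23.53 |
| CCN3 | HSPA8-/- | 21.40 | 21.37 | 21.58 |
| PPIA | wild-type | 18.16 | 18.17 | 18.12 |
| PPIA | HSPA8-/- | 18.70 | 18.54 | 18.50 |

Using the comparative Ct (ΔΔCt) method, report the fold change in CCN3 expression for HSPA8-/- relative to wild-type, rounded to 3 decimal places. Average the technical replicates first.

Mean Ct: CCN3 wild-type 23.670; CCN3 HSPA8-/- 21.450; PPIA wild-type 18.150; PPIA HSPA8-/- 18.580
ΔCt(wild-type) = 23.670 − 18.150 = 5.520
ΔCt(HSPA8-/-) = 21.450 − 18.580 = 2.870
ΔΔCt = 2.870 − 5.520 = -2.650
Fold change = 2^(−(-2.650)) = 2^2.650 = 6.2767

6.277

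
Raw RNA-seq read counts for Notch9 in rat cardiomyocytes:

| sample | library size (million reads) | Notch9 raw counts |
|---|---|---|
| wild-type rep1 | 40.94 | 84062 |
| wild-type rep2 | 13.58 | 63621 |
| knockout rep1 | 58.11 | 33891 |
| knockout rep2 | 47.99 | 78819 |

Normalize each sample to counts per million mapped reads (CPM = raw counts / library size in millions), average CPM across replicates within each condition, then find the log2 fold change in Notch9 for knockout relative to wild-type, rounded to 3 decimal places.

CPM(wild-type rep1) = 84062 / 40.94 = 2053.2975
CPM(wild-type rep2) = 63621 / 13.58 = 4684.9043
CPM(knockout rep1) = 33891 / 58.11 = 583.2215
CPM(knockout rep2) = 78819 / 47.99 = 1642.4047
mean CPM(wild-type) = 3369.1009; mean CPM(knockout) = 1112.8131
Fold change = 1112.8131 / 3369.1009 = 0.33030
log2(0.33030) = -1.5982

-1.598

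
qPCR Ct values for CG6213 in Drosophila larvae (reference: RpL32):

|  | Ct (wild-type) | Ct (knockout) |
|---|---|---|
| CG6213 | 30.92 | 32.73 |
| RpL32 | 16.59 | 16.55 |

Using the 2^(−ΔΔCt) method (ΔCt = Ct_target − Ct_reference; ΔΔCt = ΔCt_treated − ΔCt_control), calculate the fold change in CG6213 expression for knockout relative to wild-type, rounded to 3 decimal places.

ΔCt(wild-type) = 30.920 − 16.590 = 14.330
ΔCt(knockout) = 32.730 − 16.550 = 16.180
ΔΔCt = 16.180 − 14.330 = 1.850
Fold change = 2^(−1.850) = 0.2774

0.277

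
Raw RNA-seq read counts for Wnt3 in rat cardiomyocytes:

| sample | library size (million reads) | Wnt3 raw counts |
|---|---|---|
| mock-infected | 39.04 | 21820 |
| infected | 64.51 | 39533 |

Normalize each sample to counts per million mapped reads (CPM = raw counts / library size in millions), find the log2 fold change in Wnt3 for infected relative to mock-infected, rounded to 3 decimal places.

0.133

CPM(mock-infected) = 21820 / 39.04 = 558.9139
CPM(infected) = 39533 / 64.51 = 612.8197
Fold change = 612.8197 / 558.9139 = 1.09645
log2(1.09645) = 0.1328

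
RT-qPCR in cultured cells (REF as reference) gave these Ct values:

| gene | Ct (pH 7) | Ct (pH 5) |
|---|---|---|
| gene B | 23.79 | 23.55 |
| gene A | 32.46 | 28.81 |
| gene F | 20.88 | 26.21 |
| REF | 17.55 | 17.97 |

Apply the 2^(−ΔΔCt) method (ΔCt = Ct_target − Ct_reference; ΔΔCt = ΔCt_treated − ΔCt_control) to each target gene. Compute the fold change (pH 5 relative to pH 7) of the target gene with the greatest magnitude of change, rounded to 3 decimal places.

gene B: ΔΔCt = (23.55−17.97) − (23.79−17.55) = 5.58 − 6.24 = -0.66; fold change = 2^0.66 = 1.580
gene A: ΔΔCt = (28.81−17.97) − (32.46−17.55) = 10.84 − 14.91 = -4.07; fold change = 2^4.07 = 16.795
gene F: ΔΔCt = (26.21−17.97) − (20.88−17.55) = 8.24 − 3.33 = 4.91; fold change = 2^-4.91 = 0.033
gene F has the largest |ΔΔCt| = 4.91.

0.033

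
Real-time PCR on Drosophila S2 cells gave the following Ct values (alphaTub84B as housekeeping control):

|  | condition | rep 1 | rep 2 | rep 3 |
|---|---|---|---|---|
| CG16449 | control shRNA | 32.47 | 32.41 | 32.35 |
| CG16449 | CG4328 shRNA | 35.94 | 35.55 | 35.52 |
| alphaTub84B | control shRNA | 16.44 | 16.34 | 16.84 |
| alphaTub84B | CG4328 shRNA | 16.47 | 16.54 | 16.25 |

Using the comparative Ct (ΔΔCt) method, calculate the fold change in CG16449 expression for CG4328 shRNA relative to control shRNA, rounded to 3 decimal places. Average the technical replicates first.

Mean Ct: CG16449 control shRNA 32.410; CG16449 CG4328 shRNA 35.670; alphaTub84B control shRNA 16.540; alphaTub84B CG4328 shRNA 16.420
ΔCt(control shRNA) = 32.410 − 16.540 = 15.870
ΔCt(CG4328 shRNA) = 35.670 − 16.420 = 19.250
ΔΔCt = 19.250 − 15.870 = 3.380
Fold change = 2^(−3.380) = 0.0961

0.096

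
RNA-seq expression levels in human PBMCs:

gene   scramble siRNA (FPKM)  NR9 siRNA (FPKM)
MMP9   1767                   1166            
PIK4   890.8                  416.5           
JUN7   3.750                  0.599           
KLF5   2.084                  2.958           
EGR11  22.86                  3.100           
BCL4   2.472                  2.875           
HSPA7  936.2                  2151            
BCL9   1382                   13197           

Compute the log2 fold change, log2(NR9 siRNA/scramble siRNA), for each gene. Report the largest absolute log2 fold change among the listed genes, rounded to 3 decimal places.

log2(1166/1767) = -0.600  (MMP9)
log2(416.5/890.8) = -1.097  (PIK4)
log2(0.599/3.750) = -2.646  (JUN7)
log2(2.958/2.084) = 0.505  (KLF5)
log2(3.100/22.86) = -2.882  (EGR11)
log2(2.875/2.472) = 0.218  (BCL4)
log2(2151/936.2) = 1.200  (HSPA7)
log2(13197/1382) = 3.255  (BCL9)
The largest magnitude belongs to BCL9.

3.255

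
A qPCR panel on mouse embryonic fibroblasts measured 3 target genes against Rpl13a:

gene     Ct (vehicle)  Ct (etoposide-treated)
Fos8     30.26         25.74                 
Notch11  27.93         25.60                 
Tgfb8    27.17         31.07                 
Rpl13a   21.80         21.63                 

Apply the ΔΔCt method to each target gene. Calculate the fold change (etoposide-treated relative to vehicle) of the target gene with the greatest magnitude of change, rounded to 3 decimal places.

Fos8: ΔΔCt = (25.74−21.63) − (30.26−21.80) = 4.11 − 8.46 = -4.35; fold change = 2^4.35 = 20.393
Notch11: ΔΔCt = (25.60−21.63) − (27.93−21.80) = 3.97 − 6.13 = -2.16; fold change = 2^2.16 = 4.469
Tgfb8: ΔΔCt = (31.07−21.63) − (27.17−21.80) = 9.44 − 5.37 = 4.07; fold change = 2^-4.07 = 0.060
Fos8 has the largest |ΔΔCt| = 4.35.

20.393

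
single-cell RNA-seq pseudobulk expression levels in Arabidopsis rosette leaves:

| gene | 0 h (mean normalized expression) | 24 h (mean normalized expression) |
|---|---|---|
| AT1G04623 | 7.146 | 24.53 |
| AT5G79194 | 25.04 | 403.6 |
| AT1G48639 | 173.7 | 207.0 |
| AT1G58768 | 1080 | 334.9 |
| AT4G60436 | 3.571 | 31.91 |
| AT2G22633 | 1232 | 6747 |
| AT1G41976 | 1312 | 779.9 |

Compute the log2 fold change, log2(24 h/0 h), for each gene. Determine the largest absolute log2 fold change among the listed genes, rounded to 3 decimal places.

4.011

log2(24.53/7.146) = 1.779  (AT1G04623)
log2(403.6/25.04) = 4.011  (AT5G79194)
log2(207.0/173.7) = 0.253  (AT1G48639)
log2(334.9/1080) = -1.689  (AT1G58768)
log2(31.91/3.571) = 3.160  (AT4G60436)
log2(6747/1232) = 2.453  (AT2G22633)
log2(779.9/1312) = -0.750  (AT1G41976)
The largest magnitude belongs to AT5G79194.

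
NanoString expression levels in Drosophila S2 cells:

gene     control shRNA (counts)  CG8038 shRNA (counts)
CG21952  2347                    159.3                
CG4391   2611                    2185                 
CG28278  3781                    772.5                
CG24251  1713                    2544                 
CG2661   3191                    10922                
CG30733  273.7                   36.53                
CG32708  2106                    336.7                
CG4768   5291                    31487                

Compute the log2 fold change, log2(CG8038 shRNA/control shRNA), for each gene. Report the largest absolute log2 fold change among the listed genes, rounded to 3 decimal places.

log2(159.3/2347) = -3.881  (CG21952)
log2(2185/2611) = -0.257  (CG4391)
log2(772.5/3781) = -2.291  (CG28278)
log2(2544/1713) = 0.571  (CG24251)
log2(10922/3191) = 1.775  (CG2661)
log2(36.53/273.7) = -2.905  (CG30733)
log2(336.7/2106) = -2.645  (CG32708)
log2(31487/5291) = 2.573  (CG4768)
The largest magnitude belongs to CG21952.

3.881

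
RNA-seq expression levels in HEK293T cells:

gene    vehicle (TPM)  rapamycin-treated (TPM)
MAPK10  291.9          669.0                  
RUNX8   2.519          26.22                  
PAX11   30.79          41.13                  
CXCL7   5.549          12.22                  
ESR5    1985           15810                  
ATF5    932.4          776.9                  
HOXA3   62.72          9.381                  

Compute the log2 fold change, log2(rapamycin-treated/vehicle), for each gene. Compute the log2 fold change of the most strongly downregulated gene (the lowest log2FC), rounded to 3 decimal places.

log2(669.0/291.9) = 1.197  (MAPK10)
log2(26.22/2.519) = 3.380  (RUNX8)
log2(41.13/30.79) = 0.418  (PAX11)
log2(12.22/5.549) = 1.139  (CXCL7)
log2(15810/1985) = 2.994  (ESR5)
log2(776.9/932.4) = -0.263  (ATF5)
log2(9.381/62.72) = -2.741  (HOXA3)
HOXA3 is most strongly downregulated.

-2.741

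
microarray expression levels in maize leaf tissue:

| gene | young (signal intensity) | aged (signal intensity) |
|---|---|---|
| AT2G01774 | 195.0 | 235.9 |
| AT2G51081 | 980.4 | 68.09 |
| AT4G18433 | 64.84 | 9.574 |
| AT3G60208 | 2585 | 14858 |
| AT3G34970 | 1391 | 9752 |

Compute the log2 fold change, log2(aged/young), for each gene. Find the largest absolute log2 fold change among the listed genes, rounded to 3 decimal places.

3.848

log2(235.9/195.0) = 0.275  (AT2G01774)
log2(68.09/980.4) = -3.848  (AT2G51081)
log2(9.574/64.84) = -2.760  (AT4G18433)
log2(14858/2585) = 2.523  (AT3G60208)
log2(9752/1391) = 2.810  (AT3G34970)
The largest magnitude belongs to AT2G51081.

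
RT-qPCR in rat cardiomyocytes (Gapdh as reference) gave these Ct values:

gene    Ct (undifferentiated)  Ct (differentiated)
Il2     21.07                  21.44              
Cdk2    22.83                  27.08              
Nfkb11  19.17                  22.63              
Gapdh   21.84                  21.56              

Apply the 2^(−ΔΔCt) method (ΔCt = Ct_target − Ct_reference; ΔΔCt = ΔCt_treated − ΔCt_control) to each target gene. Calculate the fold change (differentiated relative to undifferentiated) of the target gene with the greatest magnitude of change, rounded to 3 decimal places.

Il2: ΔΔCt = (21.44−21.56) − (21.07−21.84) = -0.12 − (-0.77) = 0.65; fold change = 2^-0.65 = 0.637
Cdk2: ΔΔCt = (27.08−21.56) − (22.83−21.84) = 5.52 − 0.99 = 4.53; fold change = 2^-4.53 = 0.043
Nfkb11: ΔΔCt = (22.63−21.56) − (19.17−21.84) = 1.07 − (-2.67) = 3.74; fold change = 2^-3.74 = 0.075
Cdk2 has the largest |ΔΔCt| = 4.53.

0.043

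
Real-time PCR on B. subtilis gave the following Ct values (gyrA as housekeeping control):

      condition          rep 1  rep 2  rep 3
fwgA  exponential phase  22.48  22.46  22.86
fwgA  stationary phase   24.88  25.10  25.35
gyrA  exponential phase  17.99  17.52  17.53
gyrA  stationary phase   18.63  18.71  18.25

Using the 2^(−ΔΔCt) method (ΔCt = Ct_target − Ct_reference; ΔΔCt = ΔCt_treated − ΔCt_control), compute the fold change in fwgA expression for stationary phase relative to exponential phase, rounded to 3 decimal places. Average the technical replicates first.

0.316

Mean Ct: fwgA exponential phase 22.600; fwgA stationary phase 25.110; gyrA exponential phase 17.680; gyrA stationary phase 18.530
ΔCt(exponential phase) = 22.600 − 17.680 = 4.920
ΔCt(stationary phase) = 25.110 − 18.530 = 6.580
ΔΔCt = 6.580 − 4.920 = 1.660
Fold change = 2^(−1.660) = 0.3164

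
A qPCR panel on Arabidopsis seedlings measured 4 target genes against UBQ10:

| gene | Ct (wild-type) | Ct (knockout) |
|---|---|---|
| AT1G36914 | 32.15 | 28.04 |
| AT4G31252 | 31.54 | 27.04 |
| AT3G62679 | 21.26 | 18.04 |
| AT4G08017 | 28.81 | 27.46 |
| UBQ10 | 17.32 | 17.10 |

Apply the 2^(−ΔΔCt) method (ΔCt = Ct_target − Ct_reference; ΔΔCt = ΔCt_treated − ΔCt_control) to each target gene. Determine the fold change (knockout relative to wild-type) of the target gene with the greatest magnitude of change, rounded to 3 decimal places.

AT1G36914: ΔΔCt = (28.04−17.10) − (32.15−17.32) = 10.94 − 14.83 = -3.89; fold change = 2^3.89 = 14.825
AT4G31252: ΔΔCt = (27.04−17.10) − (31.54−17.32) = 9.94 − 14.22 = -4.28; fold change = 2^4.28 = 19.427
AT3G62679: ΔΔCt = (18.04−17.10) − (21.26−17.32) = 0.94 − 3.94 = -3.00; fold change = 2^3.00 = 8.000
AT4G08017: ΔΔCt = (27.46−17.10) − (28.81−17.32) = 10.36 − 11.49 = -1.13; fold change = 2^1.13 = 2.189
AT4G31252 has the largest |ΔΔCt| = 4.28.

19.427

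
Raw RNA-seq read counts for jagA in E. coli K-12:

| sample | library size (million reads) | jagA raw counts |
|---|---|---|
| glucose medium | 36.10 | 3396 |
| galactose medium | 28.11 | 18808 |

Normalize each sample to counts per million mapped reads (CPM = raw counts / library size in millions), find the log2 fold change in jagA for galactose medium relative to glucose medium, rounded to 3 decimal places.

2.830

CPM(glucose medium) = 3396 / 36.10 = 94.0720
CPM(galactose medium) = 18808 / 28.11 = 669.0857
Fold change = 669.0857 / 94.0720 = 7.11248
log2(7.11248) = 2.8304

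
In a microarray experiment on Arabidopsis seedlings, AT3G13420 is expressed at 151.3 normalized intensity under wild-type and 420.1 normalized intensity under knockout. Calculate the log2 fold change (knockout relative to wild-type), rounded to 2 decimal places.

1.47

Fold change = 420.1 / 151.3 = 2.7766
log2(2.7766) = 1.473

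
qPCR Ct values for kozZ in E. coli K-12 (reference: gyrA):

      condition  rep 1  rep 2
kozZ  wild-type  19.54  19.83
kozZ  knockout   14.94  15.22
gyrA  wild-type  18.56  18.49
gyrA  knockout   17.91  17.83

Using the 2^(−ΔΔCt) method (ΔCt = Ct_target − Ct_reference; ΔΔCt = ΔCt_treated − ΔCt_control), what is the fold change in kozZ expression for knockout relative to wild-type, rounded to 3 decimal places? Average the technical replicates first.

Mean Ct: kozZ wild-type 19.685; kozZ knockout 15.080; gyrA wild-type 18.525; gyrA knockout 17.870
ΔCt(wild-type) = 19.685 − 18.525 = 1.160
ΔCt(knockout) = 15.080 − 17.870 = -2.790
ΔΔCt = -2.790 − 1.160 = -3.950
Fold change = 2^(−(-3.950)) = 2^3.950 = 15.4550

15.455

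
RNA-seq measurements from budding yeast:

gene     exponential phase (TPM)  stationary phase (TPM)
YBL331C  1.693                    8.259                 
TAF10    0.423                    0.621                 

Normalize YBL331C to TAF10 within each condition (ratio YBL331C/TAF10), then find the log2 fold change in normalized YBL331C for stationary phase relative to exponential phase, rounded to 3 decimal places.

1.732

YBL331C/TAF10 (exponential phase) = 1.693 / 0.423 = 4.0024
YBL331C/TAF10 (stationary phase) = 8.259 / 0.621 = 13.3
Fold change = 13.3 / 4.0024 = 3.3229
log2(3.3229) = 1.7324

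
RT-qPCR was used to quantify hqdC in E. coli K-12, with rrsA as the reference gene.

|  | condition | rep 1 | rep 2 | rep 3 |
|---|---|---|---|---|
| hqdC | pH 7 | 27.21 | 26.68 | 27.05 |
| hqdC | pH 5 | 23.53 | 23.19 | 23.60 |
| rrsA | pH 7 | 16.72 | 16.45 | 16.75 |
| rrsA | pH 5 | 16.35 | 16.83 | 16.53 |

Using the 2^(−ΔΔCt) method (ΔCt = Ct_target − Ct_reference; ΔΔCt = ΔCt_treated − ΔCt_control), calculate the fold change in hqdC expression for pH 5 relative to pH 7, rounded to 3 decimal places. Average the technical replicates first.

11.081

Mean Ct: hqdC pH 7 26.980; hqdC pH 5 23.440; rrsA pH 7 16.640; rrsA pH 5 16.570
ΔCt(pH 7) = 26.980 − 16.640 = 10.340
ΔCt(pH 5) = 23.440 − 16.570 = 6.870
ΔΔCt = 6.870 − 10.340 = -3.470
Fold change = 2^(−(-3.470)) = 2^3.470 = 11.0809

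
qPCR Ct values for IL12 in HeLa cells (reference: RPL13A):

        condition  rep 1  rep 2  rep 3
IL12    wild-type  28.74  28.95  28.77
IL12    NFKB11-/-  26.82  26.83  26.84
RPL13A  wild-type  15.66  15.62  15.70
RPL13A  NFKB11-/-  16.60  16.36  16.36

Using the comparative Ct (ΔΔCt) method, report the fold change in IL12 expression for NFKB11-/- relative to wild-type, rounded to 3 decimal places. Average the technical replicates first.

Mean Ct: IL12 wild-type 28.820; IL12 NFKB11-/- 26.830; RPL13A wild-type 15.660; RPL13A NFKB11-/- 16.440
ΔCt(wild-type) = 28.820 − 15.660 = 13.160
ΔCt(NFKB11-/-) = 26.830 − 16.440 = 10.390
ΔΔCt = 10.390 − 13.160 = -2.770
Fold change = 2^(−(-2.770)) = 2^2.770 = 6.8211

6.821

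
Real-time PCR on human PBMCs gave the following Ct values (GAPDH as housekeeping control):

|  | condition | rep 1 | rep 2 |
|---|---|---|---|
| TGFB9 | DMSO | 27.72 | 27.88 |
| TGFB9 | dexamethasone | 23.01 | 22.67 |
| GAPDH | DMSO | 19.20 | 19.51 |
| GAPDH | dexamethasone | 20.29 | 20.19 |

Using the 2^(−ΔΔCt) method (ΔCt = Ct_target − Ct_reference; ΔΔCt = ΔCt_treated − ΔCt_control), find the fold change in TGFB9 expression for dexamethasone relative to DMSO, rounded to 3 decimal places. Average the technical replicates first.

Mean Ct: TGFB9 DMSO 27.800; TGFB9 dexamethasone 22.840; GAPDH DMSO 19.355; GAPDH dexamethasone 20.240
ΔCt(DMSO) = 27.800 − 19.355 = 8.445
ΔCt(dexamethasone) = 22.840 − 20.240 = 2.600
ΔΔCt = 2.600 − 8.445 = -5.845
Fold change = 2^(−(-5.845)) = 2^5.845 = 57.4805

57.480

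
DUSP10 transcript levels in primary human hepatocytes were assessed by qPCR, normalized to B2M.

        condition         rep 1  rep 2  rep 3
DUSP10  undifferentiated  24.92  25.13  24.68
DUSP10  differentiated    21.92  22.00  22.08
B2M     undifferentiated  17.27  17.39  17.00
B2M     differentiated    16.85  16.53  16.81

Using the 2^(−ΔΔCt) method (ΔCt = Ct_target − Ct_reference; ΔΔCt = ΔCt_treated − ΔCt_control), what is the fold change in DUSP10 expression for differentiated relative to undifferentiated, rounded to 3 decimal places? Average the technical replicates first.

5.352

Mean Ct: DUSP10 undifferentiated 24.910; DUSP10 differentiated 22.000; B2M undifferentiated 17.220; B2M differentiated 16.730
ΔCt(undifferentiated) = 24.910 − 17.220 = 7.690
ΔCt(differentiated) = 22.000 − 16.730 = 5.270
ΔΔCt = 5.270 − 7.690 = -2.420
Fold change = 2^(−(-2.420)) = 2^2.420 = 5.3517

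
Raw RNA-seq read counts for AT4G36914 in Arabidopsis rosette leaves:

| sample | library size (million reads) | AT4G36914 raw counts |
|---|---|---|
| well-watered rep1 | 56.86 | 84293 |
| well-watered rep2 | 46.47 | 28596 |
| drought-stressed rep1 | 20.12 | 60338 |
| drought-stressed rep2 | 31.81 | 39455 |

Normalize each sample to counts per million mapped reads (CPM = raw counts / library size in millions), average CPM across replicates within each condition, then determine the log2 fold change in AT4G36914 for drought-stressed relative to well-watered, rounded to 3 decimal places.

CPM(well-watered rep1) = 84293 / 56.86 = 1482.4657
CPM(well-watered rep2) = 28596 / 46.47 = 615.3648
CPM(drought-stressed rep1) = 60338 / 20.12 = 2998.9066
CPM(drought-stressed rep2) = 39455 / 31.81 = 1240.3332
mean CPM(well-watered) = 1048.9152; mean CPM(drought-stressed) = 2119.6199
Fold change = 2119.6199 / 1048.9152 = 2.02077
log2(2.02077) = 1.0149

1.015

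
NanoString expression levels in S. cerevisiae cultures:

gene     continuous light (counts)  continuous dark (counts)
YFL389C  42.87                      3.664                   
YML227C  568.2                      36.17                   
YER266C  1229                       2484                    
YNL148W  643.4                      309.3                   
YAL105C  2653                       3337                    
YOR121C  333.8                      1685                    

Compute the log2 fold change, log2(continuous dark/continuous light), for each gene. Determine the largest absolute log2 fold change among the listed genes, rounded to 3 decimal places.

log2(3.664/42.87) = -3.548  (YFL389C)
log2(36.17/568.2) = -3.974  (YML227C)
log2(2484/1229) = 1.015  (YER266C)
log2(309.3/643.4) = -1.057  (YNL148W)
log2(3337/2653) = 0.331  (YAL105C)
log2(1685/333.8) = 2.336  (YOR121C)
The largest magnitude belongs to YML227C.

3.974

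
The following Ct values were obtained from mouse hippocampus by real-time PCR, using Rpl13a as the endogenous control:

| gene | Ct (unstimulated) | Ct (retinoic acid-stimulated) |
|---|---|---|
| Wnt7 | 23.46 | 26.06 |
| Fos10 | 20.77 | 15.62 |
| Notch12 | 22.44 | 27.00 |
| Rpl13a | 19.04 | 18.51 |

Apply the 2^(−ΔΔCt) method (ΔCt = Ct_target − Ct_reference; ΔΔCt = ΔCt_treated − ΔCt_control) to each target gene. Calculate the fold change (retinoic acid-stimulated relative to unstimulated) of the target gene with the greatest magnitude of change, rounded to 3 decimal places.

0.029

Wnt7: ΔΔCt = (26.06−18.51) − (23.46−19.04) = 7.55 − 4.42 = 3.13; fold change = 2^-3.13 = 0.114
Fos10: ΔΔCt = (15.62−18.51) − (20.77−19.04) = -2.89 − 1.73 = -4.62; fold change = 2^4.62 = 24.590
Notch12: ΔΔCt = (27.00−18.51) − (22.44−19.04) = 8.49 − 3.40 = 5.09; fold change = 2^-5.09 = 0.029
Notch12 has the largest |ΔΔCt| = 5.09.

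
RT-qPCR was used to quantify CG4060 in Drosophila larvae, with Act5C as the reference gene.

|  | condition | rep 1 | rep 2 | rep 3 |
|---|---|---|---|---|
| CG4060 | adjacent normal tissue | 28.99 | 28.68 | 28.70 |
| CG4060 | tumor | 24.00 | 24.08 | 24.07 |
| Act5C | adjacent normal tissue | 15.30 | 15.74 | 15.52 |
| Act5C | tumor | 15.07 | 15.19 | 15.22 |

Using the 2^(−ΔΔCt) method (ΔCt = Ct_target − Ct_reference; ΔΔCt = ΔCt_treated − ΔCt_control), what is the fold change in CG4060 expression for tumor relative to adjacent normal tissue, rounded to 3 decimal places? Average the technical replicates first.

Mean Ct: CG4060 adjacent normal tissue 28.790; CG4060 tumor 24.050; Act5C adjacent normal tissue 15.520; Act5C tumor 15.160
ΔCt(adjacent normal tissue) = 28.790 − 15.520 = 13.270
ΔCt(tumor) = 24.050 − 15.160 = 8.890
ΔΔCt = 8.890 − 13.270 = -4.380
Fold change = 2^(−(-4.380)) = 2^4.380 = 20.8215

20.821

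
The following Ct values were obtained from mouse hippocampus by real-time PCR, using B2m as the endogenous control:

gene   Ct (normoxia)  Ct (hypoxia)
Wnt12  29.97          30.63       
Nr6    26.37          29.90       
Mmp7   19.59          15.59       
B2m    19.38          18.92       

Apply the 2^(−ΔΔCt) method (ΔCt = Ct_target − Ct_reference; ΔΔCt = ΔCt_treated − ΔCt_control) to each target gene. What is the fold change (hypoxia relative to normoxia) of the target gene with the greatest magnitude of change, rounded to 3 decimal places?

0.063

Wnt12: ΔΔCt = (30.63−18.92) − (29.97−19.38) = 11.71 − 10.59 = 1.12; fold change = 2^-1.12 = 0.460
Nr6: ΔΔCt = (29.90−18.92) − (26.37−19.38) = 10.98 − 6.99 = 3.99; fold change = 2^-3.99 = 0.063
Mmp7: ΔΔCt = (15.59−18.92) − (19.59−19.38) = -3.33 − 0.21 = -3.54; fold change = 2^3.54 = 11.632
Nr6 has the largest |ΔΔCt| = 3.99.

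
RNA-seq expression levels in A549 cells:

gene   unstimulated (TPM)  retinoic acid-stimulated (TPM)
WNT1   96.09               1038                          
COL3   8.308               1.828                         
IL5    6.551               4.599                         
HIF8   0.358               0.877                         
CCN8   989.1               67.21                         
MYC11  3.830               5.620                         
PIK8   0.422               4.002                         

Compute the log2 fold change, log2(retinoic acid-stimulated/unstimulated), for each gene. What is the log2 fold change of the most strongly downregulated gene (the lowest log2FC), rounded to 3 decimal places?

-3.879

log2(1038/96.09) = 3.433  (WNT1)
log2(1.828/8.308) = -2.184  (COL3)
log2(4.599/6.551) = -0.510  (IL5)
log2(0.877/0.358) = 1.293  (HIF8)
log2(67.21/989.1) = -3.879  (CCN8)
log2(5.620/3.830) = 0.553  (MYC11)
log2(4.002/0.422) = 3.245  (PIK8)
CCN8 is most strongly downregulated.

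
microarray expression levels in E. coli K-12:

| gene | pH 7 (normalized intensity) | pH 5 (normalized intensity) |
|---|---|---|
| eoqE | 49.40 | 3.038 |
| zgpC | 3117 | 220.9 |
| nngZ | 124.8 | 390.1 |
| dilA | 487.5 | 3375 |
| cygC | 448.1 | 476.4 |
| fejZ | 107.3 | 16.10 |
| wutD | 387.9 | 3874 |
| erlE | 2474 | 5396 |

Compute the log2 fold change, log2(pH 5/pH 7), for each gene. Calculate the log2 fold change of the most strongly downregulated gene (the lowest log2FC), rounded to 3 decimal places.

log2(3.038/49.40) = -4.023  (eoqE)
log2(220.9/3117) = -3.819  (zgpC)
log2(390.1/124.8) = 1.644  (nngZ)
log2(3375/487.5) = 2.791  (dilA)
log2(476.4/448.1) = 0.088  (cygC)
log2(16.10/107.3) = -2.737  (fejZ)
log2(3874/387.9) = 3.320  (wutD)
log2(5396/2474) = 1.125  (erlE)
eoqE is most strongly downregulated.

-4.023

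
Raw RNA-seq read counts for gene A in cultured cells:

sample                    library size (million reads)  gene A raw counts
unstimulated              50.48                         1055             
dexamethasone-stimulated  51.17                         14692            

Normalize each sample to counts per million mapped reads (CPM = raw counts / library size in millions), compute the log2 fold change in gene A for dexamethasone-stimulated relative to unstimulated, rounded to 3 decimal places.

3.780

CPM(unstimulated) = 1055 / 50.48 = 20.8994
CPM(dexamethasone-stimulated) = 14692 / 51.17 = 287.1214
Fold change = 287.1214 / 20.8994 = 13.73828
log2(13.73828) = 3.7801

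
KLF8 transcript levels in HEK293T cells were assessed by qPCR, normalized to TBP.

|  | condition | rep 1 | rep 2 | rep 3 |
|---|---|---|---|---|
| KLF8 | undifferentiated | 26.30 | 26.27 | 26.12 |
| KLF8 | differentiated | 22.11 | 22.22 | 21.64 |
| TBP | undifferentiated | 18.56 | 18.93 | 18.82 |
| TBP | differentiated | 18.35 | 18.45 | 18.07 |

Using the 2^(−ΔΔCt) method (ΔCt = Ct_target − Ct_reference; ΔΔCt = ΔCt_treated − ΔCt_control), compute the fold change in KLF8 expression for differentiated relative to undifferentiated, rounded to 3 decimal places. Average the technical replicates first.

Mean Ct: KLF8 undifferentiated 26.230; KLF8 differentiated 21.990; TBP undifferentiated 18.770; TBP differentiated 18.290
ΔCt(undifferentiated) = 26.230 − 18.770 = 7.460
ΔCt(differentiated) = 21.990 − 18.290 = 3.700
ΔΔCt = 3.700 − 7.460 = -3.760
Fold change = 2^(−(-3.760)) = 2^3.760 = 13.5479

13.548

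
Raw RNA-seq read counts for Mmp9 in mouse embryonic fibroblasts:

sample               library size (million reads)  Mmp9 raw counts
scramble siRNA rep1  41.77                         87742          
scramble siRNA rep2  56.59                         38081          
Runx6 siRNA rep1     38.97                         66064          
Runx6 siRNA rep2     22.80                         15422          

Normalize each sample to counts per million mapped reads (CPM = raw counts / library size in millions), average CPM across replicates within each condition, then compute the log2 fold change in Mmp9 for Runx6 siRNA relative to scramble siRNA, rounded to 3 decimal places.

-0.226

CPM(scramble siRNA rep1) = 87742 / 41.77 = 2100.5985
CPM(scramble siRNA rep2) = 38081 / 56.59 = 672.9281
CPM(Runx6 siRNA rep1) = 66064 / 38.97 = 1695.2528
CPM(Runx6 siRNA rep2) = 15422 / 22.80 = 676.4035
mean CPM(scramble siRNA) = 1386.7633; mean CPM(Runx6 siRNA) = 1185.8281
Fold change = 1185.8281 / 1386.7633 = 0.85510
log2(0.85510) = -0.2258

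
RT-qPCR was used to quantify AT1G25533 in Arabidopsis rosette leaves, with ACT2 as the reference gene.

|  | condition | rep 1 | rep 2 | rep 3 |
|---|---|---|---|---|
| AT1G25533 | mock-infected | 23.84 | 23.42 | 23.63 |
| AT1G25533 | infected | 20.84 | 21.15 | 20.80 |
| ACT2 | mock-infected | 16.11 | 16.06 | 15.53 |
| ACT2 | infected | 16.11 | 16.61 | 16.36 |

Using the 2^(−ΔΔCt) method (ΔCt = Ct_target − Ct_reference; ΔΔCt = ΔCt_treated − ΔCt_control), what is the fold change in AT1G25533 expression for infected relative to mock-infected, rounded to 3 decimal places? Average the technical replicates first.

Mean Ct: AT1G25533 mock-infected 23.630; AT1G25533 infected 20.930; ACT2 mock-infected 15.900; ACT2 infected 16.360
ΔCt(mock-infected) = 23.630 − 15.900 = 7.730
ΔCt(infected) = 20.930 − 16.360 = 4.570
ΔΔCt = 4.570 − 7.730 = -3.160
Fold change = 2^(−(-3.160)) = 2^3.160 = 8.9383

8.938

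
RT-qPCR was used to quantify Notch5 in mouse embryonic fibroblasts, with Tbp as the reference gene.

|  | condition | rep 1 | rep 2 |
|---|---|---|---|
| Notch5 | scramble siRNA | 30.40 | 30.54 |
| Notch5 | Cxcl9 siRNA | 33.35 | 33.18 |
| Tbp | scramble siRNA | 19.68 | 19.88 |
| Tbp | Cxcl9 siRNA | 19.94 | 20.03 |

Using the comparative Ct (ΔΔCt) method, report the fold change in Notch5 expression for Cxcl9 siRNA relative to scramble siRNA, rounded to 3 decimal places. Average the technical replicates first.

0.166

Mean Ct: Notch5 scramble siRNA 30.470; Notch5 Cxcl9 siRNA 33.265; Tbp scramble siRNA 19.780; Tbp Cxcl9 siRNA 19.985
ΔCt(scramble siRNA) = 30.470 − 19.780 = 10.690
ΔCt(Cxcl9 siRNA) = 33.265 − 19.985 = 13.280
ΔΔCt = 13.280 − 10.690 = 2.590
Fold change = 2^(−2.590) = 0.1661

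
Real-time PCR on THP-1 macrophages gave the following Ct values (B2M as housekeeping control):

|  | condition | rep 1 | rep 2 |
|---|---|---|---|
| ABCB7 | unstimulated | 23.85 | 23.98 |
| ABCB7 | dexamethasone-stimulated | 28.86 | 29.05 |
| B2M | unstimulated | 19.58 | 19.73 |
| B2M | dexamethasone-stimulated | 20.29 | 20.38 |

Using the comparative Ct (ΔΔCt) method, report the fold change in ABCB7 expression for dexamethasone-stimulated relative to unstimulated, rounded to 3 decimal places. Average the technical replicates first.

Mean Ct: ABCB7 unstimulated 23.915; ABCB7 dexamethasone-stimulated 28.955; B2M unstimulated 19.655; B2M dexamethasone-stimulated 20.335
ΔCt(unstimulated) = 23.915 − 19.655 = 4.260
ΔCt(dexamethasone-stimulated) = 28.955 − 20.335 = 8.620
ΔΔCt = 8.620 − 4.260 = 4.360
Fold change = 2^(−4.360) = 0.0487

0.049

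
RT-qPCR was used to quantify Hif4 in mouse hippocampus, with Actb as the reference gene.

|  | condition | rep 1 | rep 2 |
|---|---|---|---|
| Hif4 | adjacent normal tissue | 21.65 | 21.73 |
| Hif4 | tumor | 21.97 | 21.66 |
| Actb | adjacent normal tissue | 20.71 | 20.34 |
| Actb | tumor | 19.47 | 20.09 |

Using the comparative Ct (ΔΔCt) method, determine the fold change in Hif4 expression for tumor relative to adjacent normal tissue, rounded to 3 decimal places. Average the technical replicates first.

0.547

Mean Ct: Hif4 adjacent normal tissue 21.690; Hif4 tumor 21.815; Actb adjacent normal tissue 20.525; Actb tumor 19.780
ΔCt(adjacent normal tissue) = 21.690 − 20.525 = 1.165
ΔCt(tumor) = 21.815 − 19.780 = 2.035
ΔΔCt = 2.035 − 1.165 = 0.870
Fold change = 2^(−0.870) = 0.5471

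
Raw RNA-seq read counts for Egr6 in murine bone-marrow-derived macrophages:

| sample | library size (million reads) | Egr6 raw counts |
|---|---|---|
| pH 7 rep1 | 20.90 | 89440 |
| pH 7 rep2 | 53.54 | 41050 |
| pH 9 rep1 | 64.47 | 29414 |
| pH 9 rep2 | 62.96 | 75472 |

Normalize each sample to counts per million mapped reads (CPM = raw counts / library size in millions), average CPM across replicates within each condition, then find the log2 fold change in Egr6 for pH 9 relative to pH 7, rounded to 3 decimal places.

-1.608

CPM(pH 7 rep1) = 89440 / 20.90 = 4279.4258
CPM(pH 7 rep2) = 41050 / 53.54 = 766.7165
CPM(pH 9 rep1) = 29414 / 64.47 = 456.2432
CPM(pH 9 rep2) = 75472 / 62.96 = 1198.7294
mean CPM(pH 7) = 2523.0712; mean CPM(pH 9) = 827.4863
Fold change = 827.4863 / 2523.0712 = 0.32797
log2(0.32797) = -1.6084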